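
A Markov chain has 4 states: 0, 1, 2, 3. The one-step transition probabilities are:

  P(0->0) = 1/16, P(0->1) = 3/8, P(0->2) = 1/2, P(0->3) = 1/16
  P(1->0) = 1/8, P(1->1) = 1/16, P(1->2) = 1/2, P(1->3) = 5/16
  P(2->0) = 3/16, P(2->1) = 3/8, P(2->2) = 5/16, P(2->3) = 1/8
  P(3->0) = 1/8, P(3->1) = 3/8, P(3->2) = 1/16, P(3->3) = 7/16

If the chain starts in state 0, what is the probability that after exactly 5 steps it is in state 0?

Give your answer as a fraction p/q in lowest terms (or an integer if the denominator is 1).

Answer: 144115/1048576

Derivation:
Computing P^5 by repeated multiplication:
P^1 =
  0: [1/16, 3/8, 1/2, 1/16]
  1: [1/8, 1/16, 1/2, 5/16]
  2: [3/16, 3/8, 5/16, 1/8]
  3: [1/8, 3/8, 1/16, 7/16]
P^2 =
  0: [39/256, 33/128, 97/256, 27/128]
  1: [19/128, 91/256, 69/256, 29/128]
  2: [17/128, 33/128, 99/256, 57/256]
  3: [31/256, 33/128, 19/64, 83/256]
P^3 =
  0: [285/2048, 603/2048, 1379/4096, 941/4096]
  1: [543/4096, 1081/4096, 1435/4096, 1037/4096]
  2: [577/4096, 603/2048, 169/512, 961/4096]
  3: [557/4096, 603/2048, 1239/4096, 547/2048]
P^4 =
  0: [9001/65536, 9273/32768, 5511/16384, 15945/65536]
  1: [2271/16384, 19171/65536, 5301/16384, 16077/65536]
  2: [8967/65536, 9273/32768, 21985/65536, 8019/32768]
  3: [4437/32768, 9273/32768, 21393/65536, 16723/65536]
P^5 =
  0: [144115/1048576, 150243/524288, 346541/1048576, 128717/524288]
  1: [17899/131072, 297361/1048576, 348137/1048576, 129943/524288]
  2: [72045/524288, 150243/524288, 346067/1048576, 257933/1048576]
  3: [143591/1048576, 150243/524288, 42881/131072, 261451/1048576]

(P^5)[0 -> 0] = 144115/1048576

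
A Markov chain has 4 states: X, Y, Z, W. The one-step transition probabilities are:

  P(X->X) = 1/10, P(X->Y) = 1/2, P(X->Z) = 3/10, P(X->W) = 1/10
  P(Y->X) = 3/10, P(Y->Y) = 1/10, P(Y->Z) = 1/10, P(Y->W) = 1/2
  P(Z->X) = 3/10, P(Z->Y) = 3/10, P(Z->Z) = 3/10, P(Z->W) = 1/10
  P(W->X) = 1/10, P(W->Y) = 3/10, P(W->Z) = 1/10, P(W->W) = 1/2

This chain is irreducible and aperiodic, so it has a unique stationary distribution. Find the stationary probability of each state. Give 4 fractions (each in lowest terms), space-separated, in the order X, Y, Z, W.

Answer: 21/110 31/110 19/110 39/110

Derivation:
The stationary distribution satisfies pi = pi * P, i.e.:
  pi_X = 1/10*pi_X + 3/10*pi_Y + 3/10*pi_Z + 1/10*pi_W
  pi_Y = 1/2*pi_X + 1/10*pi_Y + 3/10*pi_Z + 3/10*pi_W
  pi_Z = 3/10*pi_X + 1/10*pi_Y + 3/10*pi_Z + 1/10*pi_W
  pi_W = 1/10*pi_X + 1/2*pi_Y + 1/10*pi_Z + 1/2*pi_W
with normalization: pi_X + pi_Y + pi_Z + pi_W = 1.

Using the first 3 balance equations plus normalization, the linear system A*pi = b is:
  [-9/10, 3/10, 3/10, 1/10] . pi = 0
  [1/2, -9/10, 3/10, 3/10] . pi = 0
  [3/10, 1/10, -7/10, 1/10] . pi = 0
  [1, 1, 1, 1] . pi = 1

Solving yields:
  pi_X = 21/110
  pi_Y = 31/110
  pi_Z = 19/110
  pi_W = 39/110

Verification (pi * P):
  21/110*1/10 + 31/110*3/10 + 19/110*3/10 + 39/110*1/10 = 21/110 = pi_X  (ok)
  21/110*1/2 + 31/110*1/10 + 19/110*3/10 + 39/110*3/10 = 31/110 = pi_Y  (ok)
  21/110*3/10 + 31/110*1/10 + 19/110*3/10 + 39/110*1/10 = 19/110 = pi_Z  (ok)
  21/110*1/10 + 31/110*1/2 + 19/110*1/10 + 39/110*1/2 = 39/110 = pi_W  (ok)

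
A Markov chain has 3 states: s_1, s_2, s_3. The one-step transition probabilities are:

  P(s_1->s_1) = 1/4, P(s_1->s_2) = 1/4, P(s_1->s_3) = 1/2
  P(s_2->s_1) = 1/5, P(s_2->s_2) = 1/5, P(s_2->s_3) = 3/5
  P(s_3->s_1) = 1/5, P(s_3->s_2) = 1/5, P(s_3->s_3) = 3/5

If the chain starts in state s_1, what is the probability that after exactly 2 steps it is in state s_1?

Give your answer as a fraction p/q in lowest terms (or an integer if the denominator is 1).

Computing P^2 by repeated multiplication:
P^1 =
  s_1: [1/4, 1/4, 1/2]
  s_2: [1/5, 1/5, 3/5]
  s_3: [1/5, 1/5, 3/5]
P^2 =
  s_1: [17/80, 17/80, 23/40]
  s_2: [21/100, 21/100, 29/50]
  s_3: [21/100, 21/100, 29/50]

(P^2)[s_1 -> s_1] = 17/80

Answer: 17/80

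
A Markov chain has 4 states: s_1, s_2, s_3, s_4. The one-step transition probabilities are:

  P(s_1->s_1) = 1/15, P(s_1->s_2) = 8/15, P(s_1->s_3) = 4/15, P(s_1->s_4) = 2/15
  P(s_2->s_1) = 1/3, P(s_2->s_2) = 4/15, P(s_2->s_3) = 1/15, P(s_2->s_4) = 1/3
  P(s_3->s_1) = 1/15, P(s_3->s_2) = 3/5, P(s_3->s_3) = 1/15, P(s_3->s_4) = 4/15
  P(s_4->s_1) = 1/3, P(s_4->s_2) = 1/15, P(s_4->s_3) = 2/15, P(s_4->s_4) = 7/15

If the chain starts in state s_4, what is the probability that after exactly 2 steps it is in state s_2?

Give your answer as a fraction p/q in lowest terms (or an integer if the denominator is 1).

Computing P^2 by repeated multiplication:
P^1 =
  s_1: [1/15, 8/15, 4/15, 2/15]
  s_2: [1/3, 4/15, 1/15, 1/3]
  s_3: [1/15, 3/5, 1/15, 4/15]
  s_4: [1/3, 1/15, 2/15, 7/15]
P^2 =
  s_1: [11/45, 26/75, 4/45, 8/25]
  s_2: [17/75, 14/45, 7/45, 23/75]
  s_3: [67/225, 19/75, 22/225, 79/225]
  s_4: [47/225, 23/75, 37/225, 8/25]

(P^2)[s_4 -> s_2] = 23/75

Answer: 23/75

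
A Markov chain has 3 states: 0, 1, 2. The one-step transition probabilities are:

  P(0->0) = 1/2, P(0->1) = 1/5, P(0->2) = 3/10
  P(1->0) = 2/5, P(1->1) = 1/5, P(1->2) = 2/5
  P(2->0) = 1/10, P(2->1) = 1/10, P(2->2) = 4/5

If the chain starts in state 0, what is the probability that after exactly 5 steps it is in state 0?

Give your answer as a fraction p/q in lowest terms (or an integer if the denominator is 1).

Computing P^5 by repeated multiplication:
P^1 =
  0: [1/2, 1/5, 3/10]
  1: [2/5, 1/5, 2/5]
  2: [1/10, 1/10, 4/5]
P^2 =
  0: [9/25, 17/100, 47/100]
  1: [8/25, 4/25, 13/25]
  2: [17/100, 3/25, 71/100]
P^3 =
  0: [59/200, 153/1000, 69/125]
  1: [69/250, 37/250, 72/125]
  2: [51/250, 129/1000, 667/1000]
P^4 =
  0: [2639/10000, 181/1250, 5913/10000]
  1: [637/2500, 89/625, 1507/2500]
  2: [2203/10000, 1333/10000, 404/625]
P^5 =
  0: [249/1000, 14087/100000, 61013/100000]
  1: [1529/6250, 3493/25000, 15391/25000]
  2: [22811/100000, 423/3125, 63653/100000]

(P^5)[0 -> 0] = 249/1000

Answer: 249/1000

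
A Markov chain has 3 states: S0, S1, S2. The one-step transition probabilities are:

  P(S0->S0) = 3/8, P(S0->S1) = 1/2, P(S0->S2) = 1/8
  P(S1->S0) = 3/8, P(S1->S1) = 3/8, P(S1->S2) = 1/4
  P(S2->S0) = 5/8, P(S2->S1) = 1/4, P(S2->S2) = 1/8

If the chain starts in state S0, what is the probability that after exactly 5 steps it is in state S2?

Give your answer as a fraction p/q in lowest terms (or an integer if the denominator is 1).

Answer: 2879/16384

Derivation:
Computing P^5 by repeated multiplication:
P^1 =
  S0: [3/8, 1/2, 1/8]
  S1: [3/8, 3/8, 1/4]
  S2: [5/8, 1/4, 1/8]
P^2 =
  S0: [13/32, 13/32, 3/16]
  S1: [7/16, 25/64, 11/64]
  S2: [13/32, 7/16, 5/32]
P^3 =
  S0: [27/64, 103/256, 45/256]
  S1: [107/256, 209/512, 89/512]
  S2: [53/128, 13/32, 23/128]
P^4 =
  S0: [429/1024, 831/2048, 359/2048]
  S1: [857/2048, 1661/4096, 721/4096]
  S2: [215/512, 207/512, 45/256]
P^5 =
  S0: [3431/8192, 6643/16384, 2879/16384]
  S1: [6865/16384, 13281/32768, 5757/32768]
  S2: [429/1024, 1661/4096, 719/4096]

(P^5)[S0 -> S2] = 2879/16384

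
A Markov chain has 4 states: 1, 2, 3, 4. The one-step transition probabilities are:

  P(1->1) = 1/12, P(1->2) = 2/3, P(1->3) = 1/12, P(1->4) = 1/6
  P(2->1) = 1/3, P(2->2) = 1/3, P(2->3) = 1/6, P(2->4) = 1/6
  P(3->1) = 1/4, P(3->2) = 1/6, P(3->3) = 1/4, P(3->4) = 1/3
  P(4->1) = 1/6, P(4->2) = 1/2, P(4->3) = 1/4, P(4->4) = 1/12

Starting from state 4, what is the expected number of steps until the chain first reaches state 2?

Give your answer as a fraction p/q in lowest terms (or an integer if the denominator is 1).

Answer: 948/431

Derivation:
Let h_i = expected steps to first reach 2 from state i.
Boundary: h_2 = 0.
First-step equations for the other states:
  h_1 = 1 + 1/12*h_1 + 2/3*h_2 + 1/12*h_3 + 1/6*h_4
  h_3 = 1 + 1/4*h_1 + 1/6*h_2 + 1/4*h_3 + 1/3*h_4
  h_4 = 1 + 1/6*h_1 + 1/2*h_2 + 1/4*h_3 + 1/12*h_4

Substituting h_2 = 0 and rearranging gives the linear system (I - Q) h = 1:
  [11/12, -1/12, -1/6] . (h_1, h_3, h_4) = 1
  [-1/4, 3/4, -1/3] . (h_1, h_3, h_4) = 1
  [-1/6, -1/4, 11/12] . (h_1, h_3, h_4) = 1

Solving yields:
  h_1 = 756/431
  h_3 = 1248/431
  h_4 = 948/431

Starting state is 4, so the expected hitting time is h_4 = 948/431.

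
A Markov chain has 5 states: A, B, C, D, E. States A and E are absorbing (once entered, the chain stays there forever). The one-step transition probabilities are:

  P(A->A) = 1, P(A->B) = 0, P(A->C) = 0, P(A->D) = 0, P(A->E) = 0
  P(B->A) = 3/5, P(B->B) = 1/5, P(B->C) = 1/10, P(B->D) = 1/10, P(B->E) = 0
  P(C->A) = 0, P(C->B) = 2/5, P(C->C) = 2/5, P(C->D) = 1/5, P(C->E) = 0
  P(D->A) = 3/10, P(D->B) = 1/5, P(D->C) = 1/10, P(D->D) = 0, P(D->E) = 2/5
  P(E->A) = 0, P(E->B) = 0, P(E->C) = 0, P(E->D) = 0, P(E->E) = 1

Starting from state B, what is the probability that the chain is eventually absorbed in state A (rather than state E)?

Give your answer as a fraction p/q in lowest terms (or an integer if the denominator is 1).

Answer: 93/101

Derivation:
Let a_i = P(absorbed in A | start in state i).
Boundary conditions: a_A = 1, a_E = 0.
For each transient state i, a_i = sum_j P(i->j) * a_j:
  a_B = 3/5*a_A + 1/5*a_B + 1/10*a_C + 1/10*a_D + 0*a_E
  a_C = 0*a_A + 2/5*a_B + 2/5*a_C + 1/5*a_D + 0*a_E
  a_D = 3/10*a_A + 1/5*a_B + 1/10*a_C + 0*a_D + 2/5*a_E

Substituting a_A = 1 and a_E = 0, rearrange to (I - Q) a = r where r[i] = P(i -> A):
  [4/5, -1/10, -1/10] . (a_B, a_C, a_D) = 3/5
  [-2/5, 3/5, -1/5] . (a_B, a_C, a_D) = 0
  [-1/5, -1/10, 1] . (a_B, a_C, a_D) = 3/10

Solving yields:
  a_B = 93/101
  a_C = 81/101
  a_D = 57/101

Starting state is B, so the absorption probability is a_B = 93/101.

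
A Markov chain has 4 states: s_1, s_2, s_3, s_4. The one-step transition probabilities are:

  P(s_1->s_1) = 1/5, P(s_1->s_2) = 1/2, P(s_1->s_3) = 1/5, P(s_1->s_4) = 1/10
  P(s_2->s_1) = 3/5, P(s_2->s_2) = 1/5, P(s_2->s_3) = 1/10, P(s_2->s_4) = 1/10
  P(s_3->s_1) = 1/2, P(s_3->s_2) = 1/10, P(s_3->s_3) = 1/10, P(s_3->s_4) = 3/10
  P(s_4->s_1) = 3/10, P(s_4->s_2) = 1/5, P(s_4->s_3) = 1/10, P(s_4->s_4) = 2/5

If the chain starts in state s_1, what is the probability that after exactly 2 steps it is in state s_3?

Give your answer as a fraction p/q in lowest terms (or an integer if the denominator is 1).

Answer: 3/25

Derivation:
Computing P^2 by repeated multiplication:
P^1 =
  s_1: [1/5, 1/2, 1/5, 1/10]
  s_2: [3/5, 1/5, 1/10, 1/10]
  s_3: [1/2, 1/10, 1/10, 3/10]
  s_4: [3/10, 1/5, 1/10, 2/5]
P^2 =
  s_1: [47/100, 6/25, 3/25, 17/100]
  s_2: [8/25, 37/100, 4/25, 3/20]
  s_3: [3/10, 17/50, 3/20, 21/100]
  s_4: [7/20, 7/25, 13/100, 6/25]

(P^2)[s_1 -> s_3] = 3/25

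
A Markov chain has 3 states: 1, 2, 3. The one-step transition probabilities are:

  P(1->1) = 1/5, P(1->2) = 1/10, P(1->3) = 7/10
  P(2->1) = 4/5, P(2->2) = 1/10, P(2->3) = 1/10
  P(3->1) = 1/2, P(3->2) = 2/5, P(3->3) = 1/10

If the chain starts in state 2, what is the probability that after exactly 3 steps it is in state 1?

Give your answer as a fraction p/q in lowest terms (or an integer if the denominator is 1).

Computing P^3 by repeated multiplication:
P^1 =
  1: [1/5, 1/10, 7/10]
  2: [4/5, 1/10, 1/10]
  3: [1/2, 2/5, 1/10]
P^2 =
  1: [47/100, 31/100, 11/50]
  2: [29/100, 13/100, 29/50]
  3: [47/100, 13/100, 2/5]
P^3 =
  1: [113/250, 83/500, 191/500]
  2: [113/250, 137/500, 137/500]
  3: [199/500, 11/50, 191/500]

(P^3)[2 -> 1] = 113/250

Answer: 113/250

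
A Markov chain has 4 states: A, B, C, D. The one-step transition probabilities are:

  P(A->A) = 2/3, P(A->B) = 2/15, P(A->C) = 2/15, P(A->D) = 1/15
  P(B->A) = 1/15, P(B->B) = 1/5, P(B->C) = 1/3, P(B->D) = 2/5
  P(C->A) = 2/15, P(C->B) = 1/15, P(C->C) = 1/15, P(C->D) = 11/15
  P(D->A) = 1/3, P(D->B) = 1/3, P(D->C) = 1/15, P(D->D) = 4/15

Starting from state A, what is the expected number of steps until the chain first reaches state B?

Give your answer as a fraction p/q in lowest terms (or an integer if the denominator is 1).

Let h_i = expected steps to first reach B from state i.
Boundary: h_B = 0.
First-step equations for the other states:
  h_A = 1 + 2/3*h_A + 2/15*h_B + 2/15*h_C + 1/15*h_D
  h_C = 1 + 2/15*h_A + 1/15*h_B + 1/15*h_C + 11/15*h_D
  h_D = 1 + 1/3*h_A + 1/3*h_B + 1/15*h_C + 4/15*h_D

Substituting h_B = 0 and rearranging gives the linear system (I - Q) h = 1:
  [1/3, -2/15, -1/15] . (h_A, h_C, h_D) = 1
  [-2/15, 14/15, -11/15] . (h_A, h_C, h_D) = 1
  [-1/3, -1/15, 11/15] . (h_A, h_C, h_D) = 1

Solving yields:
  h_A = 1010/163
  h_C = 920/163
  h_D = 765/163

Starting state is A, so the expected hitting time is h_A = 1010/163.

Answer: 1010/163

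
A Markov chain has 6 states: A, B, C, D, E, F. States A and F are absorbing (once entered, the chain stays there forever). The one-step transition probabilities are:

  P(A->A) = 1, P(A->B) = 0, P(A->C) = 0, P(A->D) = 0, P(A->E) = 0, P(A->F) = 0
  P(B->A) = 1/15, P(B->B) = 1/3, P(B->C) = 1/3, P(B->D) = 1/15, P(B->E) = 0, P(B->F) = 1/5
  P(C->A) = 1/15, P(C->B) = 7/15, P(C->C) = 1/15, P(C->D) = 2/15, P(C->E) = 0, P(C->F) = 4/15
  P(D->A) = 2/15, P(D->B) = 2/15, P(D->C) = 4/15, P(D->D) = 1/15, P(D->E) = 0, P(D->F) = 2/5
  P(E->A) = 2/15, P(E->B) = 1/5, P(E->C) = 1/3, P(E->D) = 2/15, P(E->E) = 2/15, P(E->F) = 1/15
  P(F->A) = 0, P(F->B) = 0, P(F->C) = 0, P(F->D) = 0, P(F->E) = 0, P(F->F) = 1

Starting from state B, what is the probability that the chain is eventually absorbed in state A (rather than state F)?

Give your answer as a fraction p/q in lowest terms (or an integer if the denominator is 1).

Answer: 155/657

Derivation:
Let a_i = P(absorbed in A | start in state i).
Boundary conditions: a_A = 1, a_F = 0.
For each transient state i, a_i = sum_j P(i->j) * a_j:
  a_B = 1/15*a_A + 1/3*a_B + 1/3*a_C + 1/15*a_D + 0*a_E + 1/5*a_F
  a_C = 1/15*a_A + 7/15*a_B + 1/15*a_C + 2/15*a_D + 0*a_E + 4/15*a_F
  a_D = 2/15*a_A + 2/15*a_B + 4/15*a_C + 1/15*a_D + 0*a_E + 2/5*a_F
  a_E = 2/15*a_A + 1/5*a_B + 1/3*a_C + 2/15*a_D + 2/15*a_E + 1/15*a_F

Substituting a_A = 1 and a_F = 0, rearrange to (I - Q) a = r where r[i] = P(i -> A):
  [2/3, -1/3, -1/15, 0] . (a_B, a_C, a_D, a_E) = 1/15
  [-7/15, 14/15, -2/15, 0] . (a_B, a_C, a_D, a_E) = 1/15
  [-2/15, -4/15, 14/15, 0] . (a_B, a_C, a_D, a_E) = 2/15
  [-1/5, -1/3, -2/15, 13/15] . (a_B, a_C, a_D, a_E) = 2/15

Solving yields:
  a_B = 155/657
  a_C = 49/219
  a_D = 158/657
  a_E = 2830/8541

Starting state is B, so the absorption probability is a_B = 155/657.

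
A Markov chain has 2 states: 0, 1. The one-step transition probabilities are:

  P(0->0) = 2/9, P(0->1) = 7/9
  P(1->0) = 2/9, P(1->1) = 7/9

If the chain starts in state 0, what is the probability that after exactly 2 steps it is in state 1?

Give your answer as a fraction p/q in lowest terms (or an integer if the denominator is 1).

Computing P^2 by repeated multiplication:
P^1 =
  0: [2/9, 7/9]
  1: [2/9, 7/9]
P^2 =
  0: [2/9, 7/9]
  1: [2/9, 7/9]

(P^2)[0 -> 1] = 7/9

Answer: 7/9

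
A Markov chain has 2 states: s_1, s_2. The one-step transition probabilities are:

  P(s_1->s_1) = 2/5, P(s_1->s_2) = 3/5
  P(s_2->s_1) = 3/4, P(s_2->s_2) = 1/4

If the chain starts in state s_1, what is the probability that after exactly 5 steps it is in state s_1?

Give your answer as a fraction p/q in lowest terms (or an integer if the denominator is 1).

Answer: 442577/800000

Derivation:
Computing P^5 by repeated multiplication:
P^1 =
  s_1: [2/5, 3/5]
  s_2: [3/4, 1/4]
P^2 =
  s_1: [61/100, 39/100]
  s_2: [39/80, 41/80]
P^3 =
  s_1: [1073/2000, 927/2000]
  s_2: [927/1600, 673/1600]
P^4 =
  s_1: [22489/40000, 17511/40000]
  s_2: [17511/32000, 14489/32000]
P^5 =
  s_1: [442577/800000, 357423/800000]
  s_2: [357423/640000, 282577/640000]

(P^5)[s_1 -> s_1] = 442577/800000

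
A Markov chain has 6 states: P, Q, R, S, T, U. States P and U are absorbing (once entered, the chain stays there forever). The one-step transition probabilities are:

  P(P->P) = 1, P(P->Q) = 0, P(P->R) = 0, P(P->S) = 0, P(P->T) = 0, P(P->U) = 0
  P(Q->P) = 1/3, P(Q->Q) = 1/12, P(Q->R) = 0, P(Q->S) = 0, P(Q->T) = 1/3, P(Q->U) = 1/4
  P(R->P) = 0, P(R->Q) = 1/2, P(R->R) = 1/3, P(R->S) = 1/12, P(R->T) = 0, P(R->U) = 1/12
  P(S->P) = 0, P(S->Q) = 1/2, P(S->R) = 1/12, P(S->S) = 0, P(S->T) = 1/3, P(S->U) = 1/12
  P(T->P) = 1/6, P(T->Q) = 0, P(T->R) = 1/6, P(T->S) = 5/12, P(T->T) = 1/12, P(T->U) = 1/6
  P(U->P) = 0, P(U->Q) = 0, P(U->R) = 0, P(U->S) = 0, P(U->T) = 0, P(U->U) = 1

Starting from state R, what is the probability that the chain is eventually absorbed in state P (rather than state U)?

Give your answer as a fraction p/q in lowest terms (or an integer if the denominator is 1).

Answer: 3664/7943

Derivation:
Let a_i = P(absorbed in P | start in state i).
Boundary conditions: a_P = 1, a_U = 0.
For each transient state i, a_i = sum_j P(i->j) * a_j:
  a_Q = 1/3*a_P + 1/12*a_Q + 0*a_R + 0*a_S + 1/3*a_T + 1/4*a_U
  a_R = 0*a_P + 1/2*a_Q + 1/3*a_R + 1/12*a_S + 0*a_T + 1/12*a_U
  a_S = 0*a_P + 1/2*a_Q + 1/12*a_R + 0*a_S + 1/3*a_T + 1/12*a_U
  a_T = 1/6*a_P + 0*a_Q + 1/6*a_R + 5/12*a_S + 1/12*a_T + 1/6*a_U

Substituting a_P = 1 and a_U = 0, rearrange to (I - Q) a = r where r[i] = P(i -> P):
  [11/12, 0, 0, -1/3] . (a_Q, a_R, a_S, a_T) = 1/3
  [-1/2, 2/3, -1/12, 0] . (a_Q, a_R, a_S, a_T) = 0
  [-1/2, -1/12, 1, -1/3] . (a_Q, a_R, a_S, a_T) = 0
  [0, -1/6, -5/12, 11/12] . (a_Q, a_R, a_S, a_T) = 1/6

Solving yields:
  a_Q = 4268/7943
  a_R = 3664/7943
  a_S = 3704/7943
  a_T = 3794/7943

Starting state is R, so the absorption probability is a_R = 3664/7943.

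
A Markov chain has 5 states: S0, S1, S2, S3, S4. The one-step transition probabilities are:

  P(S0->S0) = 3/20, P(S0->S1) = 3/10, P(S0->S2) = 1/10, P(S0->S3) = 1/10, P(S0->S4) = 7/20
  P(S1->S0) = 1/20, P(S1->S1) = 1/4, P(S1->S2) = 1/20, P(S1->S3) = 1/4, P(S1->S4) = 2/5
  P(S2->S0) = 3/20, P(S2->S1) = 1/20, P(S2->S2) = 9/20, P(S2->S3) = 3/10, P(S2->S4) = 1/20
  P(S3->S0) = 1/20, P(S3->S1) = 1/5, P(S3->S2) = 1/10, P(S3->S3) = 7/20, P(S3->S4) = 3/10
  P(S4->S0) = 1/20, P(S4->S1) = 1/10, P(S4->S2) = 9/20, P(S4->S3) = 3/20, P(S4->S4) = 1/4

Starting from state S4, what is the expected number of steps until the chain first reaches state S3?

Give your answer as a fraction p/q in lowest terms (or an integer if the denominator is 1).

Answer: 125560/26663

Derivation:
Let h_i = expected steps to first reach S3 from state i.
Boundary: h_S3 = 0.
First-step equations for the other states:
  h_S0 = 1 + 3/20*h_S0 + 3/10*h_S1 + 1/10*h_S2 + 1/10*h_S3 + 7/20*h_S4
  h_S1 = 1 + 1/20*h_S0 + 1/4*h_S1 + 1/20*h_S2 + 1/4*h_S3 + 2/5*h_S4
  h_S2 = 1 + 3/20*h_S0 + 1/20*h_S1 + 9/20*h_S2 + 3/10*h_S3 + 1/20*h_S4
  h_S4 = 1 + 1/20*h_S0 + 1/10*h_S1 + 9/20*h_S2 + 3/20*h_S3 + 1/4*h_S4

Substituting h_S3 = 0 and rearranging gives the linear system (I - Q) h = 1:
  [17/20, -3/10, -1/10, -7/20] . (h_S0, h_S1, h_S2, h_S4) = 1
  [-1/20, 3/4, -1/20, -2/5] . (h_S0, h_S1, h_S2, h_S4) = 1
  [-3/20, -1/20, 11/20, -1/20] . (h_S0, h_S1, h_S2, h_S4) = 1
  [-1/20, -1/10, -9/20, 3/4] . (h_S0, h_S1, h_S2, h_S4) = 1

Solving yields:
  h_S0 = 137780/26663
  h_S1 = 118920/26663
  h_S2 = 108280/26663
  h_S4 = 125560/26663

Starting state is S4, so the expected hitting time is h_S4 = 125560/26663.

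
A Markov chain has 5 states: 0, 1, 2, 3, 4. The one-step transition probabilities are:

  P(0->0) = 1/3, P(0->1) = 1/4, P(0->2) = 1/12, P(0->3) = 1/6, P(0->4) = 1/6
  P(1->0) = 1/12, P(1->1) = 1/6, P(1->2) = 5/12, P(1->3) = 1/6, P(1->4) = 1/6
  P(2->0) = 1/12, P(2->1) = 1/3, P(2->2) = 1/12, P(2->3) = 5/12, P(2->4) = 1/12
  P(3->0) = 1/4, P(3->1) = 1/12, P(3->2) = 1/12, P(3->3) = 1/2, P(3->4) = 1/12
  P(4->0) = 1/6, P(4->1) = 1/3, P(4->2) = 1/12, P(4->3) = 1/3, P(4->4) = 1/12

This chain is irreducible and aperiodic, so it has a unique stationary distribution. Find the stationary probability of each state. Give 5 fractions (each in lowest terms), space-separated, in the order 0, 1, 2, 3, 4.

Answer: 363/1828 365/1828 137/914 613/1828 213/1828

Derivation:
The stationary distribution satisfies pi = pi * P, i.e.:
  pi_0 = 1/3*pi_0 + 1/12*pi_1 + 1/12*pi_2 + 1/4*pi_3 + 1/6*pi_4
  pi_1 = 1/4*pi_0 + 1/6*pi_1 + 1/3*pi_2 + 1/12*pi_3 + 1/3*pi_4
  pi_2 = 1/12*pi_0 + 5/12*pi_1 + 1/12*pi_2 + 1/12*pi_3 + 1/12*pi_4
  pi_3 = 1/6*pi_0 + 1/6*pi_1 + 5/12*pi_2 + 1/2*pi_3 + 1/3*pi_4
  pi_4 = 1/6*pi_0 + 1/6*pi_1 + 1/12*pi_2 + 1/12*pi_3 + 1/12*pi_4
with normalization: pi_0 + pi_1 + pi_2 + pi_3 + pi_4 = 1.

Using the first 4 balance equations plus normalization, the linear system A*pi = b is:
  [-2/3, 1/12, 1/12, 1/4, 1/6] . pi = 0
  [1/4, -5/6, 1/3, 1/12, 1/3] . pi = 0
  [1/12, 5/12, -11/12, 1/12, 1/12] . pi = 0
  [1/6, 1/6, 5/12, -1/2, 1/3] . pi = 0
  [1, 1, 1, 1, 1] . pi = 1

Solving yields:
  pi_0 = 363/1828
  pi_1 = 365/1828
  pi_2 = 137/914
  pi_3 = 613/1828
  pi_4 = 213/1828

Verification (pi * P):
  363/1828*1/3 + 365/1828*1/12 + 137/914*1/12 + 613/1828*1/4 + 213/1828*1/6 = 363/1828 = pi_0  (ok)
  363/1828*1/4 + 365/1828*1/6 + 137/914*1/3 + 613/1828*1/12 + 213/1828*1/3 = 365/1828 = pi_1  (ok)
  363/1828*1/12 + 365/1828*5/12 + 137/914*1/12 + 613/1828*1/12 + 213/1828*1/12 = 137/914 = pi_2  (ok)
  363/1828*1/6 + 365/1828*1/6 + 137/914*5/12 + 613/1828*1/2 + 213/1828*1/3 = 613/1828 = pi_3  (ok)
  363/1828*1/6 + 365/1828*1/6 + 137/914*1/12 + 613/1828*1/12 + 213/1828*1/12 = 213/1828 = pi_4  (ok)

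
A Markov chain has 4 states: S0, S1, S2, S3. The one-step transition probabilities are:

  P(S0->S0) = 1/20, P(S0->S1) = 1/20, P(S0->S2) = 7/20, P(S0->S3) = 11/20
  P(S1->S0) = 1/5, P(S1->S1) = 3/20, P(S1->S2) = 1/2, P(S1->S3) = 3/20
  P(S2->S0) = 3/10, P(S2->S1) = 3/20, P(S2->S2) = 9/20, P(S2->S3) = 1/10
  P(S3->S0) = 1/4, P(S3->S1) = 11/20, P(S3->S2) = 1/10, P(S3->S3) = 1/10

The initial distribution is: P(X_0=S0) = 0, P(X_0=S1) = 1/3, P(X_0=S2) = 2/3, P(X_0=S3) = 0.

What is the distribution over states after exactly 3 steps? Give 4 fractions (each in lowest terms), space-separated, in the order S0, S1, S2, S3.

Answer: 437/2000 879/4000 2861/8000 1633/8000

Derivation:
Propagating the distribution step by step (d_{t+1} = d_t * P):
d_0 = (S0=0, S1=1/3, S2=2/3, S3=0)
  d_1[S0] = 0*1/20 + 1/3*1/5 + 2/3*3/10 + 0*1/4 = 4/15
  d_1[S1] = 0*1/20 + 1/3*3/20 + 2/3*3/20 + 0*11/20 = 3/20
  d_1[S2] = 0*7/20 + 1/3*1/2 + 2/3*9/20 + 0*1/10 = 7/15
  d_1[S3] = 0*11/20 + 1/3*3/20 + 2/3*1/10 + 0*1/10 = 7/60
d_1 = (S0=4/15, S1=3/20, S2=7/15, S3=7/60)
  d_2[S0] = 4/15*1/20 + 3/20*1/5 + 7/15*3/10 + 7/60*1/4 = 17/80
  d_2[S1] = 4/15*1/20 + 3/20*3/20 + 7/15*3/20 + 7/60*11/20 = 17/100
  d_2[S2] = 4/15*7/20 + 3/20*1/2 + 7/15*9/20 + 7/60*1/10 = 39/100
  d_2[S3] = 4/15*11/20 + 3/20*3/20 + 7/15*1/10 + 7/60*1/10 = 91/400
d_2 = (S0=17/80, S1=17/100, S2=39/100, S3=91/400)
  d_3[S0] = 17/80*1/20 + 17/100*1/5 + 39/100*3/10 + 91/400*1/4 = 437/2000
  d_3[S1] = 17/80*1/20 + 17/100*3/20 + 39/100*3/20 + 91/400*11/20 = 879/4000
  d_3[S2] = 17/80*7/20 + 17/100*1/2 + 39/100*9/20 + 91/400*1/10 = 2861/8000
  d_3[S3] = 17/80*11/20 + 17/100*3/20 + 39/100*1/10 + 91/400*1/10 = 1633/8000
d_3 = (S0=437/2000, S1=879/4000, S2=2861/8000, S3=1633/8000)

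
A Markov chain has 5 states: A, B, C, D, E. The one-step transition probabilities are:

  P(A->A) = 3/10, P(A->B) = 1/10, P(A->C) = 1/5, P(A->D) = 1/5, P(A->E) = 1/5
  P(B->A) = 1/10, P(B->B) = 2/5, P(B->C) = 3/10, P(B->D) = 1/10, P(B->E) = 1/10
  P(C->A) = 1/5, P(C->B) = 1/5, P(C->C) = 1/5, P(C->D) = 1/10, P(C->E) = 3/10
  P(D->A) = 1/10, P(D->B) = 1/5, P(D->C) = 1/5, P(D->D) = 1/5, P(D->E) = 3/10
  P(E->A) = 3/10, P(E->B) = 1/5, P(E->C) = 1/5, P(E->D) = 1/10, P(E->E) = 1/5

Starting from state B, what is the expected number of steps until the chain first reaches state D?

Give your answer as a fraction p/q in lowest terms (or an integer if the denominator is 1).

Answer: 8000/961

Derivation:
Let h_i = expected steps to first reach D from state i.
Boundary: h_D = 0.
First-step equations for the other states:
  h_A = 1 + 3/10*h_A + 1/10*h_B + 1/5*h_C + 1/5*h_D + 1/5*h_E
  h_B = 1 + 1/10*h_A + 2/5*h_B + 3/10*h_C + 1/10*h_D + 1/10*h_E
  h_C = 1 + 1/5*h_A + 1/5*h_B + 1/5*h_C + 1/10*h_D + 3/10*h_E
  h_E = 1 + 3/10*h_A + 1/5*h_B + 1/5*h_C + 1/10*h_D + 1/5*h_E

Substituting h_D = 0 and rearranging gives the linear system (I - Q) h = 1:
  [7/10, -1/10, -1/5, -1/5] . (h_A, h_B, h_C, h_E) = 1
  [-1/10, 3/5, -3/10, -1/10] . (h_A, h_B, h_C, h_E) = 1
  [-1/5, -1/5, 4/5, -3/10] . (h_A, h_B, h_C, h_E) = 1
  [-3/10, -1/5, -1/5, 4/5] . (h_A, h_B, h_C, h_E) = 1

Solving yields:
  h_A = 6990/961
  h_B = 8000/961
  h_C = 7870/961
  h_E = 7790/961

Starting state is B, so the expected hitting time is h_B = 8000/961.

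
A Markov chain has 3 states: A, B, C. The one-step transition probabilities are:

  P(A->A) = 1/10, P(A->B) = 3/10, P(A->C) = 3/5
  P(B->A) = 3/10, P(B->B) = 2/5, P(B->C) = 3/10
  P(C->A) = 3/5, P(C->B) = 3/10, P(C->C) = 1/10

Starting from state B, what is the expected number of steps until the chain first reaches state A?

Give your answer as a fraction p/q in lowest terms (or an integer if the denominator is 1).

Answer: 8/3

Derivation:
Let h_i = expected steps to first reach A from state i.
Boundary: h_A = 0.
First-step equations for the other states:
  h_B = 1 + 3/10*h_A + 2/5*h_B + 3/10*h_C
  h_C = 1 + 3/5*h_A + 3/10*h_B + 1/10*h_C

Substituting h_A = 0 and rearranging gives the linear system (I - Q) h = 1:
  [3/5, -3/10] . (h_B, h_C) = 1
  [-3/10, 9/10] . (h_B, h_C) = 1

Solving yields:
  h_B = 8/3
  h_C = 2

Starting state is B, so the expected hitting time is h_B = 8/3.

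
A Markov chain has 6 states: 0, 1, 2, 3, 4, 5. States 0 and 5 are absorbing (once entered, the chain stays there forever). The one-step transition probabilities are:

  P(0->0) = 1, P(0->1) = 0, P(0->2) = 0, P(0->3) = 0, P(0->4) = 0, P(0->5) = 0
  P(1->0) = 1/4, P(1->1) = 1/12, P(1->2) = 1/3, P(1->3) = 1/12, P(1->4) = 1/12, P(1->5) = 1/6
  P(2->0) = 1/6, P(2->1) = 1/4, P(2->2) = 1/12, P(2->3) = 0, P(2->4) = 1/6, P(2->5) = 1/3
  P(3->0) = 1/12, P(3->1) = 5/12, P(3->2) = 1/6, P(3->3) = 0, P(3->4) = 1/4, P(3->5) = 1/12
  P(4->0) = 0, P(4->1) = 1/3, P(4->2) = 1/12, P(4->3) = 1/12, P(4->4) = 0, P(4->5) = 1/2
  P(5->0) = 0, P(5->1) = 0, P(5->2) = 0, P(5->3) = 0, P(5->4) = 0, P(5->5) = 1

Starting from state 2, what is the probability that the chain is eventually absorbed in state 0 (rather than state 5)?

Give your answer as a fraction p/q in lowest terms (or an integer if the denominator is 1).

Answer: 196/571

Derivation:
Let a_i = P(absorbed in 0 | start in state i).
Boundary conditions: a_0 = 1, a_5 = 0.
For each transient state i, a_i = sum_j P(i->j) * a_j:
  a_1 = 1/4*a_0 + 1/12*a_1 + 1/3*a_2 + 1/12*a_3 + 1/12*a_4 + 1/6*a_5
  a_2 = 1/6*a_0 + 1/4*a_1 + 1/12*a_2 + 0*a_3 + 1/6*a_4 + 1/3*a_5
  a_3 = 1/12*a_0 + 5/12*a_1 + 1/6*a_2 + 0*a_3 + 1/4*a_4 + 1/12*a_5
  a_4 = 0*a_0 + 1/3*a_1 + 1/12*a_2 + 1/12*a_3 + 0*a_4 + 1/2*a_5

Substituting a_0 = 1 and a_5 = 0, rearrange to (I - Q) a = r where r[i] = P(i -> 0):
  [11/12, -1/3, -1/12, -1/12] . (a_1, a_2, a_3, a_4) = 1/4
  [-1/4, 11/12, 0, -1/6] . (a_1, a_2, a_3, a_4) = 1/6
  [-5/12, -1/6, 1, -1/4] . (a_1, a_2, a_3, a_4) = 1/12
  [-1/3, -1/12, -1/12, 1] . (a_1, a_2, a_3, a_4) = 0

Solving yields:
  a_1 = 5928/13133
  a_2 = 196/571
  a_3 = 5008/13133
  a_4 = 2769/13133

Starting state is 2, so the absorption probability is a_2 = 196/571.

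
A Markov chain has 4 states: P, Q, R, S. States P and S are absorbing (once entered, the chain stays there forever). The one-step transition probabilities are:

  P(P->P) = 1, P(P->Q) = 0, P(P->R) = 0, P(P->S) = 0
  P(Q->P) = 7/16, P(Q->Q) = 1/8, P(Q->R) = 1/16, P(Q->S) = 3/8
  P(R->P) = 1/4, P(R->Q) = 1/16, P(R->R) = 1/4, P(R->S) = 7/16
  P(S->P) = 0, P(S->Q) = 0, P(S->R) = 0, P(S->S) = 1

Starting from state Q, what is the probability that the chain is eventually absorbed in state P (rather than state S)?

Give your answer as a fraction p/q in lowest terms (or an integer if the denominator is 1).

Let a_i = P(absorbed in P | start in state i).
Boundary conditions: a_P = 1, a_S = 0.
For each transient state i, a_i = sum_j P(i->j) * a_j:
  a_Q = 7/16*a_P + 1/8*a_Q + 1/16*a_R + 3/8*a_S
  a_R = 1/4*a_P + 1/16*a_Q + 1/4*a_R + 7/16*a_S

Substituting a_P = 1 and a_S = 0, rearrange to (I - Q) a = r where r[i] = P(i -> P):
  [7/8, -1/16] . (a_Q, a_R) = 7/16
  [-1/16, 3/4] . (a_Q, a_R) = 1/4

Solving yields:
  a_Q = 88/167
  a_R = 63/167

Starting state is Q, so the absorption probability is a_Q = 88/167.

Answer: 88/167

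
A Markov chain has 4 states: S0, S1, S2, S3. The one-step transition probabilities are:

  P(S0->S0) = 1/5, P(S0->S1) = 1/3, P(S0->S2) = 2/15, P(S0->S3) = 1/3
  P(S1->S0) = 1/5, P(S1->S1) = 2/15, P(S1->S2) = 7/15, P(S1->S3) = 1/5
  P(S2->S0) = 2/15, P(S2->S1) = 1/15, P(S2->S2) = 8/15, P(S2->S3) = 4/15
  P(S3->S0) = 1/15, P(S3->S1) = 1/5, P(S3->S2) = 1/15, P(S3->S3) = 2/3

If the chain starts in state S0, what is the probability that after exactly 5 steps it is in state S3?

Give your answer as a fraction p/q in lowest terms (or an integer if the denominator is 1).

Answer: 110521/253125

Derivation:
Computing P^5 by repeated multiplication:
P^1 =
  S0: [1/5, 1/3, 2/15, 1/3]
  S1: [1/5, 2/15, 7/15, 1/5]
  S2: [2/15, 1/15, 8/15, 4/15]
  S3: [1/15, 1/5, 1/15, 2/3]
P^2 =
  S0: [11/75, 14/75, 62/225, 88/225]
  S1: [32/225, 7/45, 79/225, 79/225]
  S2: [29/225, 32/225, 79/225, 17/45]
  S3: [8/75, 14/75, 41/225, 118/225]
P^3 =
  S0: [437/3375, 23/135, 944/3375, 473/1125]
  S1: [146/1125, 182/1125, 68/225, 457/1125]
  S2: [142/1125, 181/1125, 37/125, 469/1125]
  S3: [398/3375, 599/3375, 788/3375, 106/225]
P^4 =
  S0: [6343/50625, 8536/50625, 2774/10125, 7292/16875]
  S1: [707/5625, 187/1125, 527/1875, 2402/5625]
  S2: [2104/16875, 2812/16875, 4684/16875, 97/225]
  S3: [6157/50625, 8746/50625, 12883/50625, 7613/16875]
P^5 =
  S0: [94253/759375, 25657/151875, 205274/759375, 110521/253125]
  S1: [2098/16875, 14192/84375, 23009/84375, 4076/9375]
  S2: [31391/253125, 42653/253125, 68639/253125, 36814/84375]
  S3: [93314/759375, 129677/759375, 199439/759375, 22463/50625]

(P^5)[S0 -> S3] = 110521/253125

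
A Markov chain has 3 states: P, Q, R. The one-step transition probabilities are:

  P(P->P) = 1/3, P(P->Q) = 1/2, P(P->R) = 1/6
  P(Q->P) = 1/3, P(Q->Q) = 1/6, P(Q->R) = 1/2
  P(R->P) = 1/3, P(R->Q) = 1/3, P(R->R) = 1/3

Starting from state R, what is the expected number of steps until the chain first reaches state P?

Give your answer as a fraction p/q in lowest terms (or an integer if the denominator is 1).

Let h_i = expected steps to first reach P from state i.
Boundary: h_P = 0.
First-step equations for the other states:
  h_Q = 1 + 1/3*h_P + 1/6*h_Q + 1/2*h_R
  h_R = 1 + 1/3*h_P + 1/3*h_Q + 1/3*h_R

Substituting h_P = 0 and rearranging gives the linear system (I - Q) h = 1:
  [5/6, -1/2] . (h_Q, h_R) = 1
  [-1/3, 2/3] . (h_Q, h_R) = 1

Solving yields:
  h_Q = 3
  h_R = 3

Starting state is R, so the expected hitting time is h_R = 3.

Answer: 3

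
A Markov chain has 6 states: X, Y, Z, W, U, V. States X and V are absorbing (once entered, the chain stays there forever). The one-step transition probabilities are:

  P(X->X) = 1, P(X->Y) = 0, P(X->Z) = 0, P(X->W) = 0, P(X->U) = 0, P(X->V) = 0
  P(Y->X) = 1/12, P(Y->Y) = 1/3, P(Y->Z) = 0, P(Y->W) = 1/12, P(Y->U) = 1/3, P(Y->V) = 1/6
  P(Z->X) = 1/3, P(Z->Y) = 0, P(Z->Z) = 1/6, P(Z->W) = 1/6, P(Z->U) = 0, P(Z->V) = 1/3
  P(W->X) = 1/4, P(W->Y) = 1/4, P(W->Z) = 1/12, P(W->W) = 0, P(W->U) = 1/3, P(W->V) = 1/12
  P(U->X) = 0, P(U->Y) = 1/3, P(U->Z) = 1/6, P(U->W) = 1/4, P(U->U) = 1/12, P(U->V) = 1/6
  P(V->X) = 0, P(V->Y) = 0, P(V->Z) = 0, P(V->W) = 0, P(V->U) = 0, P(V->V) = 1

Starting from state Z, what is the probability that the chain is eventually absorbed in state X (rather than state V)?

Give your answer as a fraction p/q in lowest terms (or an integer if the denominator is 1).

Answer: 233/465

Derivation:
Let a_i = P(absorbed in X | start in state i).
Boundary conditions: a_X = 1, a_V = 0.
For each transient state i, a_i = sum_j P(i->j) * a_j:
  a_Y = 1/12*a_X + 1/3*a_Y + 0*a_Z + 1/12*a_W + 1/3*a_U + 1/6*a_V
  a_Z = 1/3*a_X + 0*a_Y + 1/6*a_Z + 1/6*a_W + 0*a_U + 1/3*a_V
  a_W = 1/4*a_X + 1/4*a_Y + 1/12*a_Z + 0*a_W + 1/3*a_U + 1/12*a_V
  a_U = 0*a_X + 1/3*a_Y + 1/6*a_Z + 1/4*a_W + 1/12*a_U + 1/6*a_V

Substituting a_X = 1 and a_V = 0, rearrange to (I - Q) a = r where r[i] = P(i -> X):
  [2/3, 0, -1/12, -1/3] . (a_Y, a_Z, a_W, a_U) = 1/12
  [0, 5/6, -1/6, 0] . (a_Y, a_Z, a_W, a_U) = 1/3
  [-1/4, -1/12, 1, -1/3] . (a_Y, a_Z, a_W, a_U) = 1/4
  [-1/3, -1/6, -1/4, 11/12] . (a_Y, a_Z, a_W, a_U) = 0

Solving yields:
  a_Y = 172/465
  a_Z = 233/465
  a_W = 47/93
  a_U = 169/465

Starting state is Z, so the absorption probability is a_Z = 233/465.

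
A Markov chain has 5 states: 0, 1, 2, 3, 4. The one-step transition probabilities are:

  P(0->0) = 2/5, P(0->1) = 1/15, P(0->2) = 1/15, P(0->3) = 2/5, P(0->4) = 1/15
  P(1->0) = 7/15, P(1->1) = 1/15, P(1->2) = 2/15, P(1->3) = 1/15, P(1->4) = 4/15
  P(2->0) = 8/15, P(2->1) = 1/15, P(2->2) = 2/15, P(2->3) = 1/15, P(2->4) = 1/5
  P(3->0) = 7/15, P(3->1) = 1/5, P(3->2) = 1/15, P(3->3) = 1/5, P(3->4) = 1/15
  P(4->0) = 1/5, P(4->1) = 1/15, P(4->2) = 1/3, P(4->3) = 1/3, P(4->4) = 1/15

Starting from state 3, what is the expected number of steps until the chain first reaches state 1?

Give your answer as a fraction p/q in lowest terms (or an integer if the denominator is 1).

Answer: 8080/973

Derivation:
Let h_i = expected steps to first reach 1 from state i.
Boundary: h_1 = 0.
First-step equations for the other states:
  h_0 = 1 + 2/5*h_0 + 1/15*h_1 + 1/15*h_2 + 2/5*h_3 + 1/15*h_4
  h_2 = 1 + 8/15*h_0 + 1/15*h_1 + 2/15*h_2 + 1/15*h_3 + 1/5*h_4
  h_3 = 1 + 7/15*h_0 + 1/5*h_1 + 1/15*h_2 + 1/5*h_3 + 1/15*h_4
  h_4 = 1 + 1/5*h_0 + 1/15*h_1 + 1/3*h_2 + 1/3*h_3 + 1/15*h_4

Substituting h_1 = 0 and rearranging gives the linear system (I - Q) h = 1:
  [3/5, -1/15, -2/5, -1/15] . (h_0, h_2, h_3, h_4) = 1
  [-8/15, 13/15, -1/15, -1/5] . (h_0, h_2, h_3, h_4) = 1
  [-7/15, -1/15, 4/5, -1/15] . (h_0, h_2, h_3, h_4) = 1
  [-1/5, -1/3, -1/3, 14/15] . (h_0, h_2, h_3, h_4) = 1

Solving yields:
  h_0 = 9090/973
  h_2 = 9475/973
  h_3 = 8080/973
  h_4 = 9260/973

Starting state is 3, so the expected hitting time is h_3 = 8080/973.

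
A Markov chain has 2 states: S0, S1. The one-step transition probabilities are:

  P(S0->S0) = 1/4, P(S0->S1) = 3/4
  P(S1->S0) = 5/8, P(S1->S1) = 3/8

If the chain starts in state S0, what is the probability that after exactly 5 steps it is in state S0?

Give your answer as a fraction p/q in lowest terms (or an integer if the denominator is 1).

Computing P^5 by repeated multiplication:
P^1 =
  S0: [1/4, 3/4]
  S1: [5/8, 3/8]
P^2 =
  S0: [17/32, 15/32]
  S1: [25/64, 39/64]
P^3 =
  S0: [109/256, 147/256]
  S1: [245/512, 267/512]
P^4 =
  S0: [953/2048, 1095/2048]
  S1: [1825/4096, 2271/4096]
P^5 =
  S0: [7381/16384, 9003/16384]
  S1: [15005/32768, 17763/32768]

(P^5)[S0 -> S0] = 7381/16384

Answer: 7381/16384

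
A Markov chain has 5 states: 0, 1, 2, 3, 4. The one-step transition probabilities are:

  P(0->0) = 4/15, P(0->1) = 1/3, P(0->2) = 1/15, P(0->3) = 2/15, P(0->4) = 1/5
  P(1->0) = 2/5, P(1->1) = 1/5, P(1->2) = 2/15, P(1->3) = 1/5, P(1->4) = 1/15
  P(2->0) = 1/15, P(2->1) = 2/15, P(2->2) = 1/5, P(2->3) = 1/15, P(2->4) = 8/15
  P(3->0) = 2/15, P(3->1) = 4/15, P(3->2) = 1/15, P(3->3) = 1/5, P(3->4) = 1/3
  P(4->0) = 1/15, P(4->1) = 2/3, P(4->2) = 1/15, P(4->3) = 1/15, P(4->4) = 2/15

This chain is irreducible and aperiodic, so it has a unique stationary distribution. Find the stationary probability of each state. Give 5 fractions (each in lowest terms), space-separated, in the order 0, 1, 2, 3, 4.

Answer: 12056/52187 16986/52187 5321/52187 7555/52187 10269/52187

Derivation:
The stationary distribution satisfies pi = pi * P, i.e.:
  pi_0 = 4/15*pi_0 + 2/5*pi_1 + 1/15*pi_2 + 2/15*pi_3 + 1/15*pi_4
  pi_1 = 1/3*pi_0 + 1/5*pi_1 + 2/15*pi_2 + 4/15*pi_3 + 2/3*pi_4
  pi_2 = 1/15*pi_0 + 2/15*pi_1 + 1/5*pi_2 + 1/15*pi_3 + 1/15*pi_4
  pi_3 = 2/15*pi_0 + 1/5*pi_1 + 1/15*pi_2 + 1/5*pi_3 + 1/15*pi_4
  pi_4 = 1/5*pi_0 + 1/15*pi_1 + 8/15*pi_2 + 1/3*pi_3 + 2/15*pi_4
with normalization: pi_0 + pi_1 + pi_2 + pi_3 + pi_4 = 1.

Using the first 4 balance equations plus normalization, the linear system A*pi = b is:
  [-11/15, 2/5, 1/15, 2/15, 1/15] . pi = 0
  [1/3, -4/5, 2/15, 4/15, 2/3] . pi = 0
  [1/15, 2/15, -4/5, 1/15, 1/15] . pi = 0
  [2/15, 1/5, 1/15, -4/5, 1/15] . pi = 0
  [1, 1, 1, 1, 1] . pi = 1

Solving yields:
  pi_0 = 12056/52187
  pi_1 = 16986/52187
  pi_2 = 5321/52187
  pi_3 = 7555/52187
  pi_4 = 10269/52187

Verification (pi * P):
  12056/52187*4/15 + 16986/52187*2/5 + 5321/52187*1/15 + 7555/52187*2/15 + 10269/52187*1/15 = 12056/52187 = pi_0  (ok)
  12056/52187*1/3 + 16986/52187*1/5 + 5321/52187*2/15 + 7555/52187*4/15 + 10269/52187*2/3 = 16986/52187 = pi_1  (ok)
  12056/52187*1/15 + 16986/52187*2/15 + 5321/52187*1/5 + 7555/52187*1/15 + 10269/52187*1/15 = 5321/52187 = pi_2  (ok)
  12056/52187*2/15 + 16986/52187*1/5 + 5321/52187*1/15 + 7555/52187*1/5 + 10269/52187*1/15 = 7555/52187 = pi_3  (ok)
  12056/52187*1/5 + 16986/52187*1/15 + 5321/52187*8/15 + 7555/52187*1/3 + 10269/52187*2/15 = 10269/52187 = pi_4  (ok)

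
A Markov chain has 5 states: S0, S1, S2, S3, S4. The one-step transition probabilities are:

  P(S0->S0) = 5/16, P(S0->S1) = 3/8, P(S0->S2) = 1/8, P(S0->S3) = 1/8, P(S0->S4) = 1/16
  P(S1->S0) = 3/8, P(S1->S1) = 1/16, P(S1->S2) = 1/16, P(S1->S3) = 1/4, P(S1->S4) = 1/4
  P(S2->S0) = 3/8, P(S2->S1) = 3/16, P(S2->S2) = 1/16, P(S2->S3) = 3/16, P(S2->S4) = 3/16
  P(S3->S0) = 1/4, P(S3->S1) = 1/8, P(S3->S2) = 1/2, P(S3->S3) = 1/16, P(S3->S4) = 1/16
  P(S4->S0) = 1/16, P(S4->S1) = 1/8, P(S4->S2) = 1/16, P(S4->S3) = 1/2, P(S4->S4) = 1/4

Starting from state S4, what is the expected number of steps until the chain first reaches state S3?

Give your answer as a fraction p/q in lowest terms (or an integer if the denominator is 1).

Answer: 45664/16761

Derivation:
Let h_i = expected steps to first reach S3 from state i.
Boundary: h_S3 = 0.
First-step equations for the other states:
  h_S0 = 1 + 5/16*h_S0 + 3/8*h_S1 + 1/8*h_S2 + 1/8*h_S3 + 1/16*h_S4
  h_S1 = 1 + 3/8*h_S0 + 1/16*h_S1 + 1/16*h_S2 + 1/4*h_S3 + 1/4*h_S4
  h_S2 = 1 + 3/8*h_S0 + 3/16*h_S1 + 1/16*h_S2 + 3/16*h_S3 + 3/16*h_S4
  h_S4 = 1 + 1/16*h_S0 + 1/8*h_S1 + 1/16*h_S2 + 1/2*h_S3 + 1/4*h_S4

Substituting h_S3 = 0 and rearranging gives the linear system (I - Q) h = 1:
  [11/16, -3/8, -1/8, -1/16] . (h_S0, h_S1, h_S2, h_S4) = 1
  [-3/8, 15/16, -1/16, -1/4] . (h_S0, h_S1, h_S2, h_S4) = 1
  [-3/8, -3/16, 15/16, -3/16] . (h_S0, h_S1, h_S2, h_S4) = 1
  [-1/16, -1/8, -1/16, 3/4] . (h_S0, h_S1, h_S2, h_S4) = 1

Solving yields:
  h_S0 = 77296/16761
  h_S1 = 592/151
  h_S2 = 71072/16761
  h_S4 = 45664/16761

Starting state is S4, so the expected hitting time is h_S4 = 45664/16761.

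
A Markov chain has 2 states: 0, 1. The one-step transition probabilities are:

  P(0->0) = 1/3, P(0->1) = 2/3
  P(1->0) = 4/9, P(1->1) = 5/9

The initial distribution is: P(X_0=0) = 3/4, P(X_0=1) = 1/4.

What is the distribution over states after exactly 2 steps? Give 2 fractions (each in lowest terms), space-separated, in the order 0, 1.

Answer: 131/324 193/324

Derivation:
Propagating the distribution step by step (d_{t+1} = d_t * P):
d_0 = (0=3/4, 1=1/4)
  d_1[0] = 3/4*1/3 + 1/4*4/9 = 13/36
  d_1[1] = 3/4*2/3 + 1/4*5/9 = 23/36
d_1 = (0=13/36, 1=23/36)
  d_2[0] = 13/36*1/3 + 23/36*4/9 = 131/324
  d_2[1] = 13/36*2/3 + 23/36*5/9 = 193/324
d_2 = (0=131/324, 1=193/324)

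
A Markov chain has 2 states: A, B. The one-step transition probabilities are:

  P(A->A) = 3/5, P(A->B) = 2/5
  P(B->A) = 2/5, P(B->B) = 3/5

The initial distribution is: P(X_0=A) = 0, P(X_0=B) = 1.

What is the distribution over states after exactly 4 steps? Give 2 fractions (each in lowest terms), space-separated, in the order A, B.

Answer: 312/625 313/625

Derivation:
Propagating the distribution step by step (d_{t+1} = d_t * P):
d_0 = (A=0, B=1)
  d_1[A] = 0*3/5 + 1*2/5 = 2/5
  d_1[B] = 0*2/5 + 1*3/5 = 3/5
d_1 = (A=2/5, B=3/5)
  d_2[A] = 2/5*3/5 + 3/5*2/5 = 12/25
  d_2[B] = 2/5*2/5 + 3/5*3/5 = 13/25
d_2 = (A=12/25, B=13/25)
  d_3[A] = 12/25*3/5 + 13/25*2/5 = 62/125
  d_3[B] = 12/25*2/5 + 13/25*3/5 = 63/125
d_3 = (A=62/125, B=63/125)
  d_4[A] = 62/125*3/5 + 63/125*2/5 = 312/625
  d_4[B] = 62/125*2/5 + 63/125*3/5 = 313/625
d_4 = (A=312/625, B=313/625)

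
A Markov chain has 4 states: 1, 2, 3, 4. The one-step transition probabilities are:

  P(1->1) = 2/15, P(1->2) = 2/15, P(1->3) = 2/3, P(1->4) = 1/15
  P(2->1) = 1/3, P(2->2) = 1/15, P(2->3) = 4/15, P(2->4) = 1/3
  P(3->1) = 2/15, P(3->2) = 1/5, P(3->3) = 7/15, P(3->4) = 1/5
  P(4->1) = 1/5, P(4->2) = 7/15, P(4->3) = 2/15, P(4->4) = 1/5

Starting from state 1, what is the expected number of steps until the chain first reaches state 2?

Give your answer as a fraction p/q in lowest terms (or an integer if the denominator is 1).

Let h_i = expected steps to first reach 2 from state i.
Boundary: h_2 = 0.
First-step equations for the other states:
  h_1 = 1 + 2/15*h_1 + 2/15*h_2 + 2/3*h_3 + 1/15*h_4
  h_3 = 1 + 2/15*h_1 + 1/5*h_2 + 7/15*h_3 + 1/5*h_4
  h_4 = 1 + 1/5*h_1 + 7/15*h_2 + 2/15*h_3 + 1/5*h_4

Substituting h_2 = 0 and rearranging gives the linear system (I - Q) h = 1:
  [13/15, -2/3, -1/15] . (h_1, h_3, h_4) = 1
  [-2/15, 8/15, -1/5] . (h_1, h_3, h_4) = 1
  [-1/5, -2/15, 4/5] . (h_1, h_3, h_4) = 1

Solving yields:
  h_1 = 1875/406
  h_3 = 3405/812
  h_4 = 90/29

Starting state is 1, so the expected hitting time is h_1 = 1875/406.

Answer: 1875/406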